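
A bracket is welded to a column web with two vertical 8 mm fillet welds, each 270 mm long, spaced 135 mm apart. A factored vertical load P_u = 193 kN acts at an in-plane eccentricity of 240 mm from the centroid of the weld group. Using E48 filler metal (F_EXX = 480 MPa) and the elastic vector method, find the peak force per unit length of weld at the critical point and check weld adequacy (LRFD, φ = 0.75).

Total weld length L_w = 540 mm. Treat welds as unit-width lines.
Polar moment about centroid: J = 2[d³/12 + d(b/2)²] = 2[270³/12 + 270×67.5²] = 5741000 mm³.
Direct shear f_v = P/L_w = 193×10³ / 540 = 357.4 N/mm (vertical).
Torsion M = P·e = 193×10³ × 240 = 46320000 N·mm.
Critical point at (x, y) = (67.5, 135) from centroid. f_tx = M·y/J = 1089 N/mm; f_ty = M·x/J = 544.6 N/mm.
Resultant f_max = √[f_tx² + (f_v + f_ty)²] = √[1089² + (357.4 + 544.6)²] = 1414 N/mm.
Capacity per unit length: φr_n = 0.75 × 0.6 × 480 × (0.707 × 8) = 1222 N/mm.
1414 > 1222 → NOT adequate.

f_max ≈ 1410 N/mm; NOT adequate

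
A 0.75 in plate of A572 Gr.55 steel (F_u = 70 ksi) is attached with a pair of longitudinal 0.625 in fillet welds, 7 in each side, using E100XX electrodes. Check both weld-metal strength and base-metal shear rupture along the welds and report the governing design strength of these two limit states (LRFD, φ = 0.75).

φR_n ≈ 278 kips (weld metal governs)

E100XX → F_EXX = 100 ksi.
t_e = 0.707 × 0.625 = 0.4419 in; L = 14 in.
Weld metal: φR_n = 0.75 × 0.6 × 100 × 0.4419 × 14 = 278.4 kips.
Base metal (shear rupture): φR_n = 0.75 × 0.6 × 70 × 0.75 × 14 = 330.8 kips.
Governing: weld metal.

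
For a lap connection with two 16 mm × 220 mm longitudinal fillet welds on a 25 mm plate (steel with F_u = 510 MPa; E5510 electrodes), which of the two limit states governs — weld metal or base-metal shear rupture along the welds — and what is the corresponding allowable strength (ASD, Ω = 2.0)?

E55XX → F_EXX = 550 MPa.
t_e = 0.707 × 16 = 11.31 mm; L = 440 mm.
Weld metal: R_n/Ω = (1/2.0) × 0.6 × 550 × 11.31 × 440 × 10⁻³ = 821.3 kN.
Base metal (shear rupture): R_n/Ω = (1/2.0) × 0.6 × 510 × 25 × 440 × 10⁻³ = 1683 kN.
Governing: weld metal.

R_n/Ω ≈ 821 kN (weld metal governs)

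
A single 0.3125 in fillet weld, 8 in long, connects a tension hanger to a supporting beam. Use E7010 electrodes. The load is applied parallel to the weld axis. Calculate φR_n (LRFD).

φR_n ≈ 55.7 kip

E70XX → F_EXX = 70 ksi.
Effective throat t_e = 0.707 × 0.3125 = 0.2209 in.
Total length L = 8 in; A_we = 0.2209 × 8 = 1.767 in².
F_nw = 0.6 F_EXX = 0.6 × 70 = 42 ksi.
φR_n = 0.75 × 42 × 1.767 = 55.68 kip.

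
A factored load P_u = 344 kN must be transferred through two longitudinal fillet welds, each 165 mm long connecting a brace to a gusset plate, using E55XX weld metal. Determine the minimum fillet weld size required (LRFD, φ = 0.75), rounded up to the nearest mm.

w = 6 mm

E55XX → F_EXX = 550 MPa.
Total weld length L = 330 mm.
Required throat t_e = P_u / (φ × 0.6 F_EXX × L) = 344 / (0.75 × 0.6 × 550 × 330 × 10⁻³) = 4.212 mm.
Required leg w = t_e / 0.707 = 5.957 mm → use 6 mm.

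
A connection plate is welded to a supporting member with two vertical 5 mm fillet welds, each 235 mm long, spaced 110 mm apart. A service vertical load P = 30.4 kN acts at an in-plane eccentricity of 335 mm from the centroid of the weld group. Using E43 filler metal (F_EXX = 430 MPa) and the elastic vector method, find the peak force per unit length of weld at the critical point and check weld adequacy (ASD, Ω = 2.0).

f_max ≈ 400 N/mm; adequate

Total weld length L_w = 470 mm. Treat welds as unit-width lines.
Polar moment about centroid: J = 2[d³/12 + d(b/2)²] = 2[235³/12 + 235×55²] = 3585000 mm³.
Direct shear f_v = P/L_w = 30.4×10³ / 470 = 64.68 N/mm (vertical).
Torsion M = P·e = 30.4×10³ × 335 = 10184000 N·mm.
Critical point at (x, y) = (55, 117.5) from centroid. f_tx = M·y/J = 333.8 N/mm; f_ty = M·x/J = 156.3 N/mm.
Resultant f_max = √[f_tx² + (f_v + f_ty)²] = √[333.8² + (64.68 + 156.3)²] = 400.3 N/mm.
Capacity per unit length: r_n/Ω = (1/2.0) × 0.6 × 430 × (0.707 × 5) = 456 N/mm.
400.3 ≤ 456 → adequate.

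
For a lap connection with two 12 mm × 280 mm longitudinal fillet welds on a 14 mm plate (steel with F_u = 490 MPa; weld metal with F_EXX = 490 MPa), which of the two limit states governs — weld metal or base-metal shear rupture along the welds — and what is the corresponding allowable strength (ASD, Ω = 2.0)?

R_n/Ω ≈ 698 kN (weld metal governs)

t_e = 0.707 × 12 = 8.484 mm; L = 560 mm.
Weld metal: R_n/Ω = (1/2.0) × 0.6 × 490 × 8.484 × 560 × 10⁻³ = 698.4 kN.
Base metal (shear rupture): R_n/Ω = (1/2.0) × 0.6 × 490 × 14 × 560 × 10⁻³ = 1152 kN.
Governing: weld metal.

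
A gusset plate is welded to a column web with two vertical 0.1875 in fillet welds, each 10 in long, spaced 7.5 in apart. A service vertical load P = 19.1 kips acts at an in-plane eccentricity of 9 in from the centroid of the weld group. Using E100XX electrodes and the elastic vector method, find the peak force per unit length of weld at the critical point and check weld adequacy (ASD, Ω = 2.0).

f_max ≈ 3.07 kip/in; adequate

E100XX → F_EXX = 100 ksi.
Total weld length L_w = 20 in. Treat welds as unit-width lines.
Polar moment about centroid: J = 2[d³/12 + d(b/2)²] = 2[10³/12 + 10×3.75²] = 447.9 in³.
Direct shear f_v = P/L_w = 19.1 / 20 = 0.955 kip/in (vertical).
Torsion M = P·e = 19.1 × 9 = 171.9 kip·in.
Critical point at (x, y) = (3.75, 5) from centroid. f_tx = M·y/J = 1.919 kip/in; f_ty = M·x/J = 1.439 kip/in.
Resultant f_max = √[f_tx² + (f_v + f_ty)²] = √[1.919² + (0.955 + 1.439)²] = 3.068 kip/in.
Capacity per unit length: r_n/Ω = (1/2.0) × 0.6 × 100 × (0.707 × 0.1875) = 3.977 kip/in.
3.068 ≤ 3.977 → adequate.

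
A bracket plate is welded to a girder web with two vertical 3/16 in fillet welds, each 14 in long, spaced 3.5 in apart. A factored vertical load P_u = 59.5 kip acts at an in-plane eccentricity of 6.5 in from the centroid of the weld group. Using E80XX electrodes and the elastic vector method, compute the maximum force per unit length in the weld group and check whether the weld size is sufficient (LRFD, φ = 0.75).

E80XX → F_EXX = 80 ksi.
Total weld length L_w = 28 in. Treat welds as unit-width lines.
Polar moment about centroid: J = 2[d³/12 + d(b/2)²] = 2[14³/12 + 14×1.75²] = 543.1 in³.
Direct shear f_v = P/L_w = 59.5 / 28 = 2.125 kip/in (vertical).
Torsion M = P·e = 59.5 × 6.5 = 386.75 kip·in.
Critical point at (x, y) = (1.75, 7) from centroid. f_tx = M·y/J = 4.985 kip/in; f_ty = M·x/J = 1.246 kip/in.
Resultant f_max = √[f_tx² + (f_v + f_ty)²] = √[4.985² + (2.125 + 1.246)²] = 6.018 kip/in.
Capacity per unit length: φr_n = 0.75 × 0.6 × 80 × (0.707 × 0.1875) = 4.772 kip/in.
6.018 > 4.772 → NOT adequate.

f_max ≈ 6.02 kip/in; NOT adequate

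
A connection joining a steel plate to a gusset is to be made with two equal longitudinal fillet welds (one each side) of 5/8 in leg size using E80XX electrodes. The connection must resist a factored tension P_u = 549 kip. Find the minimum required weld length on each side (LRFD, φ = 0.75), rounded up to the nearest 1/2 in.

E80XX → F_EXX = 80 ksi.
Throat t_e = 0.707 × 0.625 = 0.4419 in.
φr_n = 0.75 × 0.6 × 80 × 0.4419 = 15.91 kip/in.
L_req = P_u / φr_n = 549 / 15.91 = 34.51 in total.
Per side: 34.51 / 2 = 17.26 in.
Round up → use L = 17.5 in on each side.

L = 17.5 in on each side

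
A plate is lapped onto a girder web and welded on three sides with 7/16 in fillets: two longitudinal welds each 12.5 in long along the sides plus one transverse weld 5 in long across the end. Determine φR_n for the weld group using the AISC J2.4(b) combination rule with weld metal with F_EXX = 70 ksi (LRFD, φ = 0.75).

t_e = 0.707 × 0.4375 = 0.3093 in.
R_nwl = 0.6 × 70 × 0.3093 × 25 = 324.8 kip (longitudinal, 2 welds).
R_nwt = 0.6 × 70 × 0.3093 × 5 = 64.96 kip (transverse, base value).
(i) R_nwl + R_nwt = 389.7 kip; (ii) 0.85 R_nwl + 1.5 R_nwt = 373.5 kip.
R_n = max = 389.7 kip [governs: (i)]; φR_n = 292.3 kip.

φR_n ≈ 292 kip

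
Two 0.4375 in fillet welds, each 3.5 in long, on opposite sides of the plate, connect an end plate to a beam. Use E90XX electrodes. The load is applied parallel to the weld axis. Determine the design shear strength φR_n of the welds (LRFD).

E90XX → F_EXX = 90 ksi.
Effective throat t_e = 0.707 × 0.4375 = 0.3093 in.
Total length L = 7 in; A_we = 0.3093 × 7 = 2.165 in².
F_nw = 0.6 F_EXX = 0.6 × 90 = 54 ksi.
φR_n = 0.75 × 54 × 2.165 = 87.69 kips.

φR_n ≈ 87.7 kips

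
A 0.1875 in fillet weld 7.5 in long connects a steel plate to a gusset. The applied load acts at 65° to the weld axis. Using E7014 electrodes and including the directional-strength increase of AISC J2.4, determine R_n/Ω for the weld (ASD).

R_n/Ω ≈ 29.9 kips

E70XX → F_EXX = 70 ksi.
t_e = 0.707 × 0.1875 = 0.1326 in; A_we = 0.1326 × 7.5 = 0.9942 in².
Directional factor: 1.0 + 0.5 sin^1.5(65°) = 1.431.
F_nw = 0.6 × 70 × 1.431 = 60.12 ksi.
R_n/Ω = (60.12 × 0.9942) / 2.0 = 29.89 kips.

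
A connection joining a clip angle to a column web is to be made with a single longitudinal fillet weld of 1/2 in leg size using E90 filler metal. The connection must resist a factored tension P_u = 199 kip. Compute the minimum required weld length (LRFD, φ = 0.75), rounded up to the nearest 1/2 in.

L = 14 in

E90XX → F_EXX = 90 ksi.
Throat t_e = 0.707 × 0.5 = 0.3535 in.
φr_n = 0.75 × 0.6 × 90 × 0.3535 = 14.32 kip/in.
L_req = P_u / φr_n = 199 / 14.32 = 13.9 in total.
Round up → use L = 14 in.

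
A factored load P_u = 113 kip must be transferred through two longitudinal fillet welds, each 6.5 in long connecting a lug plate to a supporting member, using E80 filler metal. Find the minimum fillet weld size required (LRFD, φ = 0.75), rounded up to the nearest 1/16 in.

E80XX → F_EXX = 80 ksi.
Total weld length L = 13 in.
Required throat t_e = P_u / (φ × 0.6 F_EXX × L) = 113 / (0.75 × 0.6 × 80 × 13) = 0.2415 in.
Required leg w = t_e / 0.707 = 0.3415 in → use 3/8 in.

w = 3/8 in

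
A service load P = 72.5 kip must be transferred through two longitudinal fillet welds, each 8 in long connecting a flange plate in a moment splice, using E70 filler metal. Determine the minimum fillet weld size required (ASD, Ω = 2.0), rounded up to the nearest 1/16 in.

w = 5/16 in

E70XX → F_EXX = 70 ksi.
Total weld length L = 16 in.
Required throat t_e = P × Ω / (0.6 F_EXX × L) = 72.5 × 2.0 / (0.6 × 70 × 16) = 0.2158 in.
Required leg w = t_e / 0.707 = 0.3052 in → use 5/16 in.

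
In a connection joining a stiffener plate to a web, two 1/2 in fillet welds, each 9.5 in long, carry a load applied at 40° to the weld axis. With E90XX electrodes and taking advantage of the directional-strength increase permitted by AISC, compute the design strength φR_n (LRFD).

φR_n ≈ 342 kip

E90XX → F_EXX = 90 ksi.
t_e = 0.707 × 0.5 = 0.3535 in; A_we = 0.3535 × 19 = 6.716 in².
Directional factor: 1.0 + 0.5 sin^1.5(40°) = 1.258.
F_nw = 0.6 × 90 × 1.258 = 67.91 ksi.
φR_n = 0.75 × 67.91 × 6.716 = 342.1 kip.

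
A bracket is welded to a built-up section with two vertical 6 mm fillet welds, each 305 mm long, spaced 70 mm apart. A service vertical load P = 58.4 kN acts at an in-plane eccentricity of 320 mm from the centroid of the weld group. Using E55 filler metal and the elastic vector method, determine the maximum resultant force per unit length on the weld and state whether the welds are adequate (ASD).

E55XX → F_EXX = 550 MPa.
Total weld length L_w = 610 mm. Treat welds as unit-width lines.
Polar moment about centroid: J = 2[d³/12 + d(b/2)²] = 2[305³/12 + 305×35²] = 5476000 mm³.
Direct shear f_v = P/L_w = 58.4×10³ / 610 = 95.74 N/mm (vertical).
Torsion M = P·e = 58.4×10³ × 320 = 18688000 N·mm.
Critical point at (x, y) = (35, 152.5) from centroid. f_tx = M·y/J = 520.4 N/mm; f_ty = M·x/J = 119.4 N/mm.
Resultant f_max = √[f_tx² + (f_v + f_ty)²] = √[520.4² + (95.74 + 119.4)²] = 563.2 N/mm.
Capacity per unit length: r_n/Ω = (1/2.0) × 0.6 × 550 × (0.707 × 6) = 699.9 N/mm.
563.2 ≤ 699.9 → adequate.

f_max ≈ 563 N/mm; adequate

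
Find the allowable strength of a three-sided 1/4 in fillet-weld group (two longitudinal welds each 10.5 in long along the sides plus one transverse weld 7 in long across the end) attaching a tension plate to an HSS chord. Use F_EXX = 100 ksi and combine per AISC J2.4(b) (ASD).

R_n/Ω ≈ 150 kip

t_e = 0.707 × 0.25 = 0.1767 in.
R_nwl = 0.6 × 100 × 0.1767 × 21 = 222.7 kip (longitudinal, 2 welds).
R_nwt = 0.6 × 100 × 0.1767 × 7 = 74.23 kip (transverse, base value).
(i) R_nwl + R_nwt = 296.9 kip; (ii) 0.85 R_nwl + 1.5 R_nwt = 300.7 kip.
R_n = max = 300.7 kip [governs: (ii)]; R_n/Ω = 150.3 kip.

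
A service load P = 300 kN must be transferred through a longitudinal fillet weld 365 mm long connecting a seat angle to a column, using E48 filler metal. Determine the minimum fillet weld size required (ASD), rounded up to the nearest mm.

w = 9 mm

E48XX → F_EXX = 480 MPa.
Total weld length L = 365 mm.
Required throat t_e = P × Ω / (0.6 F_EXX × L) = 300 × 2.0 / (0.6 × 480 × 365 × 10⁻³) = 5.708 mm.
Required leg w = t_e / 0.707 = 8.073 mm → use 9 mm.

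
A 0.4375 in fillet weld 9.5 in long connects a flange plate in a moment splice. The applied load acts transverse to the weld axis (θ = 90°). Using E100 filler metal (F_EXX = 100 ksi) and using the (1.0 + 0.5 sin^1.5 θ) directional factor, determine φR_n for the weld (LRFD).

t_e = 0.707 × 0.4375 = 0.3093 in; A_we = 0.3093 × 9.5 = 2.938 in².
Directional factor: 1.0 + 0.5 sin^1.5(90°) = 1.5.
F_nw = 0.6 × 100 × 1.5 = 90 ksi.
φR_n = 0.75 × 90 × 2.938 = 198.3 kip.

φR_n ≈ 198 kip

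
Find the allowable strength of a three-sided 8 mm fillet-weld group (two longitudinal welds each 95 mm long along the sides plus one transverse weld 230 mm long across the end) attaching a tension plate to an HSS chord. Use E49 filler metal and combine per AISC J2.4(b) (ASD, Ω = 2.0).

R_n/Ω ≈ 421 kN

E49XX → F_EXX = 490 MPa.
t_e = 0.707 × 8 = 5.656 mm.
R_nwl = 0.6 × 490 × 5.656 × 190 × 10⁻³ = 315.9 kN (longitudinal, 2 welds).
R_nwt = 0.6 × 490 × 5.656 × 230 × 10⁻³ = 382.5 kN (transverse, base value).
(i) R_nwl + R_nwt = 698.4 kN; (ii) 0.85 R_nwl + 1.5 R_nwt = 842.2 kN.
R_n = max = 842.2 kN [governs: (ii)]; R_n/Ω = 421.1 kN.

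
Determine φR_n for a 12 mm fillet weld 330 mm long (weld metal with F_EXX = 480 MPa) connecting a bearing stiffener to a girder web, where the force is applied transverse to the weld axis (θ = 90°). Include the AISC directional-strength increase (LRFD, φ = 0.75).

φR_n ≈ 907 kN

t_e = 0.707 × 12 = 8.484 mm; A_we = 8.484 × 330 = 2800 mm².
Directional factor: 1.0 + 0.5 sin^1.5(90°) = 1.5.
F_nw = 0.6 × 480 × 1.5 = 432 MPa.
φR_n = 0.75 × 432 × 2800 × 10⁻³ = 907.1 kN.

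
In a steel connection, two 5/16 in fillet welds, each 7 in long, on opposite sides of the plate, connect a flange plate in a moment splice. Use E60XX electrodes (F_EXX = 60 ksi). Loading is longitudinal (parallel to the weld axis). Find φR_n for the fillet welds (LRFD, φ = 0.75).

φR_n ≈ 83.5 kips

Effective throat t_e = 0.707 × 0.3125 = 0.2209 in.
Total length L = 14 in; A_we = 0.2209 × 14 = 3.093 in².
F_nw = 0.6 F_EXX = 0.6 × 60 = 36 ksi.
φR_n = 0.75 × 36 × 3.093 = 83.51 kips.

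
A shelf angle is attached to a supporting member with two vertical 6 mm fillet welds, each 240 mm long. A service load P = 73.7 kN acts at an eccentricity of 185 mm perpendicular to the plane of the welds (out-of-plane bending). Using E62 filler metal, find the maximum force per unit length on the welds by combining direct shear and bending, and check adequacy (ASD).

f_max ≈ 727 N/mm; adequate

E62XX → F_EXX = 620 MPa.
L_w = 2 × 240 = 480 mm; section modulus (unit throat) S = 2 × L²/6 = 19200 mm².
Direct shear f_v = P/L_w = 73.7×10³/480 = 153.5 N/mm.
Moment M = P × e = 73.7×10³ × 185 = 13634000 N·mm; bending f_b = M/S = 710.1 N/mm.
f_max = √(f_v² + f_b²) = √(153.5² + 710.1²) = 726.5 N/mm.
r_n/Ω = (1/2.0) × 0.6 × 620 × (0.707 × 6) = 789 N/mm → adequate.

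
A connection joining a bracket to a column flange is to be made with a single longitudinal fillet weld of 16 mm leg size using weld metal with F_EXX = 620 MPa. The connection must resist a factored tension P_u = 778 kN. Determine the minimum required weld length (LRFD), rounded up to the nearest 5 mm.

Throat t_e = 0.707 × 16 = 11.31 mm.
φr_n = 0.75 × 0.6 × 620 × 11.31 × 10⁻³ = 3.156 kN/mm.
L_req = P_u / φr_n = 778 / 3.156 = 246.5 mm total.
Round up → use L = 250 mm.

L = 250 mm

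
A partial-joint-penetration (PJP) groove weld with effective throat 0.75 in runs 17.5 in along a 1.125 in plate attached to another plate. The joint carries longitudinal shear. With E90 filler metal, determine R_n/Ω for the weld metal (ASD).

E90XX → F_EXX = 90 ksi.
Effective throat (given) t_e = 0.75 in.
A_we = 0.75 × 17.5 = 13.12 in².
F_nw = 0.6 F_EXX = 54 ksi.
R_n/Ω = (54 × 13.12) / 2.0 = 354.4 kip.

R_n/Ω ≈ 354 kip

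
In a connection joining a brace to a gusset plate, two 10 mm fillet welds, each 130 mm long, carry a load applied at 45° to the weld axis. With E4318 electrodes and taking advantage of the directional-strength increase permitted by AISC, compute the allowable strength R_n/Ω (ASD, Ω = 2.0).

E43XX → F_EXX = 430 MPa.
t_e = 0.707 × 10 = 7.07 mm; A_we = 7.07 × 260 = 1838 mm².
Directional factor: 1.0 + 0.5 sin^1.5(45°) = 1.297.
F_nw = 0.6 × 430 × 1.297 = 334.7 MPa.
R_n/Ω = (334.7 × 1838) / 2.0 × 10⁻³ = 307.6 kN.

R_n/Ω ≈ 308 kN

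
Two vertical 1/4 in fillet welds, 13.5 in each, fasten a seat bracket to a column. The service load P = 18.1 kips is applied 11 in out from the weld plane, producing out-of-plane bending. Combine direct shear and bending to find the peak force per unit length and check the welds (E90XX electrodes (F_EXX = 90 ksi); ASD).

f_max ≈ 3.35 kip/in; adequate

L_w = 2 × 13.5 = 27 in; section modulus (unit throat) S = 2 × L²/6 = 60.75 in².
Direct shear f_v = P/L_w = 18.1/27 = 0.6704 kip/in.
Moment M = P × e = 18.1 × 11 = 199.1 kip·in; bending f_b = M/S = 3.277 kip/in.
f_max = √(f_v² + f_b²) = √(0.6704² + 3.277²) = 3.345 kip/in.
r_n/Ω = (1/2.0) × 0.6 × 90 × (0.707 × 0.25) = 4.772 kip/in → adequate.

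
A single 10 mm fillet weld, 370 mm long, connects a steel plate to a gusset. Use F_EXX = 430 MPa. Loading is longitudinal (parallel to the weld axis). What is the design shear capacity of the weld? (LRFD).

Effective throat t_e = 0.707 × 10 = 7.07 mm.
Total length L = 370 mm; A_we = 7.07 × 370 = 2616 mm².
F_nw = 0.6 F_EXX = 0.6 × 430 = 258 MPa.
φR_n = 0.75 × 258 × 2616 × 10⁻³ = 506.2 kN.

φR_n ≈ 506 kN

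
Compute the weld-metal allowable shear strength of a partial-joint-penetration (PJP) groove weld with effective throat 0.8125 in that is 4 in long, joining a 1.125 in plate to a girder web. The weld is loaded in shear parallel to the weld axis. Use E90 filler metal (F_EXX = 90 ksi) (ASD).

Effective throat (given) t_e = 0.8125 in.
A_we = 0.8125 × 4 = 3.25 in².
F_nw = 0.6 F_EXX = 54 ksi.
R_n/Ω = (54 × 3.25) / 2.0 = 87.75 kips.

R_n/Ω ≈ 87.8 kips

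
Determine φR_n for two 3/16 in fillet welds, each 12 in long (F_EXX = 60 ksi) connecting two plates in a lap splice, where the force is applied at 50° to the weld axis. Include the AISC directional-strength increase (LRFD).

φR_n ≈ 115 kip

t_e = 0.707 × 0.1875 = 0.1326 in; A_we = 0.1326 × 24 = 3.181 in².
Directional factor: 1.0 + 0.5 sin^1.5(50°) = 1.335.
F_nw = 0.6 × 60 × 1.335 = 48.07 ksi.
φR_n = 0.75 × 48.07 × 3.181 = 114.7 kip.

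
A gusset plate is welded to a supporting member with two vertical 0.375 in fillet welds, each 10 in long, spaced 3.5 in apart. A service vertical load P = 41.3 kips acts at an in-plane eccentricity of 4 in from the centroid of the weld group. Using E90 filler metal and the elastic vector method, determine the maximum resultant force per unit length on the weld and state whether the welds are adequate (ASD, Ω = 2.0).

E90XX → F_EXX = 90 ksi.
Total weld length L_w = 20 in. Treat welds as unit-width lines.
Polar moment about centroid: J = 2[d³/12 + d(b/2)²] = 2[10³/12 + 10×1.75²] = 227.9 in³.
Direct shear f_v = P/L_w = 41.3 / 20 = 2.065 kip/in (vertical).
Torsion M = P·e = 41.3 × 4 = 165.2 kip·in.
Critical point at (x, y) = (1.75, 5) from centroid. f_tx = M·y/J = 3.624 kip/in; f_ty = M·x/J = 1.268 kip/in.
Resultant f_max = √[f_tx² + (f_v + f_ty)²] = √[3.624² + (2.065 + 1.268)²] = 4.924 kip/in.
Capacity per unit length: r_n/Ω = (1/2.0) × 0.6 × 90 × (0.707 × 0.375) = 7.158 kip/in.
4.924 ≤ 7.158 → adequate.

f_max ≈ 4.92 kip/in; adequate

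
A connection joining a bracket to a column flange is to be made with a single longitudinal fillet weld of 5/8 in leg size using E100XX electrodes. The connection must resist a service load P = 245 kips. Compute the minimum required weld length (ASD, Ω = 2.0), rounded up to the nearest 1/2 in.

E100XX → F_EXX = 100 ksi.
Throat t_e = 0.707 × 0.625 = 0.4419 in.
r_n/Ω = (0.6 × 100 × 0.4419) / 2.0 = 13.26 kip/in.
L_req = P / (r_n/Ω) = 245 / 13.26 = 18.48 in total.
Round up → use L = 18.5 in.

L = 18.5 in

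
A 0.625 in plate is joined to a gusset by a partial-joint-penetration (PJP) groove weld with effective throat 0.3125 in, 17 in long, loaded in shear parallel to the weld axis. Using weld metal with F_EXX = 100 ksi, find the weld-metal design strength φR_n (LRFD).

φR_n ≈ 239 kips

Effective throat (given) t_e = 0.3125 in.
A_we = 0.3125 × 17 = 5.312 in².
F_nw = 0.6 F_EXX = 60 ksi.
φR_n = 0.75 × 60 × 5.312 = 239.1 kips.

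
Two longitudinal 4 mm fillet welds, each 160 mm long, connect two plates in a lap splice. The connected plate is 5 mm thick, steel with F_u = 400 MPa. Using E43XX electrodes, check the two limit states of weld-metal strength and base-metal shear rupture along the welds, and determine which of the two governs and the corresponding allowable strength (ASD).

R_n/Ω ≈ 117 kN (weld metal governs)

E43XX → F_EXX = 430 MPa.
t_e = 0.707 × 4 = 2.828 mm; L = 320 mm.
Weld metal: R_n/Ω = (1/2.0) × 0.6 × 430 × 2.828 × 320 × 10⁻³ = 116.7 kN.
Base metal (shear rupture): R_n/Ω = (1/2.0) × 0.6 × 400 × 5 × 320 × 10⁻³ = 192 kN.
Governing: weld metal.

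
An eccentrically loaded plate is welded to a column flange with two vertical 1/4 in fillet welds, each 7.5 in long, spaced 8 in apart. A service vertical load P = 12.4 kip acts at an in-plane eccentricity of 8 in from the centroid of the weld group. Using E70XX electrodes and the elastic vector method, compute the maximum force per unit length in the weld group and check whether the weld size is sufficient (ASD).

E70XX → F_EXX = 70 ksi.
Total weld length L_w = 15 in. Treat welds as unit-width lines.
Polar moment about centroid: J = 2[d³/12 + d(b/2)²] = 2[7.5³/12 + 7.5×4²] = 310.3 in³.
Direct shear f_v = P/L_w = 12.4 / 15 = 0.8267 kip/in (vertical).
Torsion M = P·e = 12.4 × 8 = 99.2 kip·in.
Critical point at (x, y) = (4, 3.75) from centroid. f_tx = M·y/J = 1.199 kip/in; f_ty = M·x/J = 1.279 kip/in.
Resultant f_max = √[f_tx² + (f_v + f_ty)²] = √[1.199² + (0.8267 + 1.279)²] = 2.423 kip/in.
Capacity per unit length: r_n/Ω = (1/2.0) × 0.6 × 70 × (0.707 × 0.25) = 3.712 kip/in.
2.423 ≤ 3.712 → adequate.

f_max ≈ 2.42 kip/in; adequate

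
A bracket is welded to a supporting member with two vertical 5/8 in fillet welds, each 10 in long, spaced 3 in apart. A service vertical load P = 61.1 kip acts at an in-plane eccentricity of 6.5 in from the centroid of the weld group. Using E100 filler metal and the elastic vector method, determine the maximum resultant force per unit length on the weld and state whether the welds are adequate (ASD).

f_max ≈ 11.1 kip/in; adequate

E100XX → F_EXX = 100 ksi.
Total weld length L_w = 20 in. Treat welds as unit-width lines.
Polar moment about centroid: J = 2[d³/12 + d(b/2)²] = 2[10³/12 + 10×1.5²] = 211.7 in³.
Direct shear f_v = P/L_w = 61.1 / 20 = 3.055 kip/in (vertical).
Torsion M = P·e = 61.1 × 6.5 = 397.15 kip·in.
Critical point at (x, y) = (1.5, 5) from centroid. f_tx = M·y/J = 9.381 kip/in; f_ty = M·x/J = 2.814 kip/in.
Resultant f_max = √[f_tx² + (f_v + f_ty)²] = √[9.381² + (3.055 + 2.814)²] = 11.07 kip/in.
Capacity per unit length: r_n/Ω = (1/2.0) × 0.6 × 100 × (0.707 × 0.625) = 13.26 kip/in.
11.07 ≤ 13.26 → adequate.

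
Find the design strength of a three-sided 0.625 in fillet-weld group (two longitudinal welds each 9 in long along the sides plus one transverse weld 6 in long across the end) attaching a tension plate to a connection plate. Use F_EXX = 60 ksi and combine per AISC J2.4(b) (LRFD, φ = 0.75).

φR_n ≈ 290 kips

t_e = 0.707 × 0.625 = 0.4419 in.
R_nwl = 0.6 × 60 × 0.4419 × 18 = 286.3 kips (longitudinal, 2 welds).
R_nwt = 0.6 × 60 × 0.4419 × 6 = 95.44 kips (transverse, base value).
(i) R_nwl + R_nwt = 381.8 kips; (ii) 0.85 R_nwl + 1.5 R_nwt = 386.6 kips.
R_n = max = 386.6 kips [governs: (ii)]; φR_n = 289.9 kips.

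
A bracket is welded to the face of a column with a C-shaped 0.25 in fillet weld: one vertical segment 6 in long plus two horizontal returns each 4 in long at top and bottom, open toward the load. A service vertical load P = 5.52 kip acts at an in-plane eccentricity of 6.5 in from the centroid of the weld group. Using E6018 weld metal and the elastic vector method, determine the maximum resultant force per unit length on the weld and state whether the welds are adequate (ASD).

f_max ≈ 1.6 kip/in; adequate

E60XX → F_EXX = 60 ksi.
Total weld length L_w = 14 in. Treat welds as unit-width lines.
Centroid: x̄ = 2×4×2 / 14 = 1.143 in from the vertical weld.
Polar moment about centroid: J = I_x + I_y = [6³/12 + 2×4×3²] + [6×1.143² + 2(4³/12 + 4×0.8571²)] = 114.4 in³.
Direct shear f_v = P/L_w = 5.52 / 14 = 0.3943 kip/in (vertical).
Torsion M = P·e = 5.52 × 6.5 = 35.88 kip·in.
Critical point at (x, y) = (2.857, 3) from centroid. f_tx = M·y/J = 0.9411 kip/in; f_ty = M·x/J = 0.8963 kip/in.
Resultant f_max = √[f_tx² + (f_v + f_ty)²] = √[0.9411² + (0.3943 + 0.8963)²] = 1.597 kip/in.
Capacity per unit length: r_n/Ω = (1/2.0) × 0.6 × 60 × (0.707 × 0.25) = 3.181 kip/in.
1.597 ≤ 3.181 → adequate.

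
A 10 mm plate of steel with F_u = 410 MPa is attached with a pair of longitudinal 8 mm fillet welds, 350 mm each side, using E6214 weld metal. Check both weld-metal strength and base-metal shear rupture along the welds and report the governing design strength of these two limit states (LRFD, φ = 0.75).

E62XX → F_EXX = 620 MPa.
t_e = 0.707 × 8 = 5.656 mm; L = 700 mm.
Weld metal: φR_n = 0.75 × 0.6 × 620 × 5.656 × 700 × 10⁻³ = 1105 kN.
Base metal (shear rupture): φR_n = 0.75 × 0.6 × 410 × 10 × 700 × 10⁻³ = 1292 kN.
Governing: weld metal.

φR_n ≈ 1100 kN (weld metal governs)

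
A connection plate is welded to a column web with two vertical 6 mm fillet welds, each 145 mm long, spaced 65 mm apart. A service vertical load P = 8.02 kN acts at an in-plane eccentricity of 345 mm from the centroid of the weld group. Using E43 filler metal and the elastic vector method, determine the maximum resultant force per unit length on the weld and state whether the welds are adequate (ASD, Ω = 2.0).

E43XX → F_EXX = 430 MPa.
Total weld length L_w = 290 mm. Treat welds as unit-width lines.
Polar moment about centroid: J = 2[d³/12 + d(b/2)²] = 2[145³/12 + 145×32.5²] = 814400 mm³.
Direct shear f_v = P/L_w = 8.02×10³ / 290 = 27.66 N/mm (vertical).
Torsion M = P·e = 8.02×10³ × 345 = 2766900 N·mm.
Critical point at (x, y) = (32.5, 72.5) from centroid. f_tx = M·y/J = 246.3 N/mm; f_ty = M·x/J = 110.4 N/mm.
Resultant f_max = √[f_tx² + (f_v + f_ty)²] = √[246.3² + (27.66 + 110.4)²] = 282.4 N/mm.
Capacity per unit length: r_n/Ω = (1/2.0) × 0.6 × 430 × (0.707 × 6) = 547.2 N/mm.
282.4 ≤ 547.2 → adequate.

f_max ≈ 282 N/mm; adequate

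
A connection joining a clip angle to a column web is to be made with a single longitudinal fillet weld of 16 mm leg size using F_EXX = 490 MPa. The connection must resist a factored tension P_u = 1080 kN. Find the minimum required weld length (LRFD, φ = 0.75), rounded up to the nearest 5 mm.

L = 435 mm

Throat t_e = 0.707 × 16 = 11.31 mm.
φr_n = 0.75 × 0.6 × 490 × 11.31 × 10⁻³ = 2.494 kN/mm.
L_req = P_u / φr_n = 1080 / 2.494 = 433 mm total.
Round up → use L = 435 mm.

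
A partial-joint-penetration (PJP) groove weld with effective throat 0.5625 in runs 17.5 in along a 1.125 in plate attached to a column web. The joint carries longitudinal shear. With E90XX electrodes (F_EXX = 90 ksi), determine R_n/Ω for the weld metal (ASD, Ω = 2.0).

Effective throat (given) t_e = 0.5625 in.
A_we = 0.5625 × 17.5 = 9.844 in².
F_nw = 0.6 F_EXX = 54 ksi.
R_n/Ω = (54 × 9.844) / 2.0 = 265.8 kip.

R_n/Ω ≈ 266 kip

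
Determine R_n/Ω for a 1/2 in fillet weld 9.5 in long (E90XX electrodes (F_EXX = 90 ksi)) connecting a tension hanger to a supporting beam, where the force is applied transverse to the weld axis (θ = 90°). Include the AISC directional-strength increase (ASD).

R_n/Ω ≈ 136 kip

t_e = 0.707 × 0.5 = 0.3535 in; A_we = 0.3535 × 9.5 = 3.358 in².
Directional factor: 1.0 + 0.5 sin^1.5(90°) = 1.5.
F_nw = 0.6 × 90 × 1.5 = 81 ksi.
R_n/Ω = (81 × 3.358) / 2.0 = 136 kip.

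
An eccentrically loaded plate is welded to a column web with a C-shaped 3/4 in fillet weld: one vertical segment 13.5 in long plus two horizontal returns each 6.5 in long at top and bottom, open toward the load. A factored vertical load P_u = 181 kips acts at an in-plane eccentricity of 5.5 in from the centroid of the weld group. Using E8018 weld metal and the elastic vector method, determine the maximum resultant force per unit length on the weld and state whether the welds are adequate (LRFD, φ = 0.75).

f_max ≈ 14.2 kip/in; adequate

E80XX → F_EXX = 80 ksi.
Total weld length L_w = 26.5 in. Treat welds as unit-width lines.
Centroid: x̄ = 2×6.5×3.25 / 26.5 = 1.594 in from the vertical weld.
Polar moment about centroid: J = I_x + I_y = [13.5³/12 + 2×6.5×6.75²] + [13.5×1.594² + 2(6.5³/12 + 6.5×1.656²)] = 913.1 in³.
Direct shear f_v = P/L_w = 181 / 26.5 = 6.83 kip/in (vertical).
Torsion M = P·e = 181 × 5.5 = 995.5 kip·in.
Critical point at (x, y) = (4.906, 6.75) from centroid. f_tx = M·y/J = 7.359 kip/in; f_ty = M·x/J = 5.349 kip/in.
Resultant f_max = √[f_tx² + (f_v + f_ty)²] = √[7.359² + (6.83 + 5.349)²] = 14.23 kip/in.
Capacity per unit length: φr_n = 0.75 × 0.6 × 80 × (0.707 × 0.75) = 19.09 kip/in.
14.23 ≤ 19.09 → adequate.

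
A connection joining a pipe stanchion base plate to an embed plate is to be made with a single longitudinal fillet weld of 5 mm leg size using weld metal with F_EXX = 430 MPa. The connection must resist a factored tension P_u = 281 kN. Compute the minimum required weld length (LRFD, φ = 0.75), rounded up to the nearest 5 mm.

L = 415 mm

Throat t_e = 0.707 × 5 = 3.535 mm.
φr_n = 0.75 × 0.6 × 430 × 3.535 × 10⁻³ = 0.684 kN/mm.
L_req = P_u / φr_n = 281 / 0.684 = 410.8 mm total.
Round up → use L = 415 mm.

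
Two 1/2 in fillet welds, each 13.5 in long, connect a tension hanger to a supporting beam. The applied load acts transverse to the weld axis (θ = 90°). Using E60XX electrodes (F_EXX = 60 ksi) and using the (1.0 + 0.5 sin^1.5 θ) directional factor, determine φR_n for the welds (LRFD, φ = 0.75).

φR_n ≈ 387 kips

t_e = 0.707 × 0.5 = 0.3535 in; A_we = 0.3535 × 27 = 9.544 in².
Directional factor: 1.0 + 0.5 sin^1.5(90°) = 1.5.
F_nw = 0.6 × 60 × 1.5 = 54 ksi.
φR_n = 0.75 × 54 × 9.544 = 386.6 kips.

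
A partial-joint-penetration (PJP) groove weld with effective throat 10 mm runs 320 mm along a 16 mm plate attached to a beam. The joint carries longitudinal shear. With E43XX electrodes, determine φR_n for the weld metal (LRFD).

φR_n ≈ 619 kN

E43XX → F_EXX = 430 MPa.
Effective throat (given) t_e = 10 mm.
A_we = 10 × 320 = 3200 mm².
F_nw = 0.6 F_EXX = 258 MPa.
φR_n = 0.75 × 258 × 3200 × 10⁻³ = 619.2 kN.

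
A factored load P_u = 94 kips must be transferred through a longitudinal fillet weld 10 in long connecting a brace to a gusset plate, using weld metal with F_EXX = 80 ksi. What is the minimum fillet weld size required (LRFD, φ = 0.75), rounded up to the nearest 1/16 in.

Total weld length L = 10 in.
Required throat t_e = P_u / (φ × 0.6 F_EXX × L) = 94 / (0.75 × 0.6 × 80 × 10) = 0.2611 in.
Required leg w = t_e / 0.707 = 0.3693 in → use 3/8 in.

w = 3/8 in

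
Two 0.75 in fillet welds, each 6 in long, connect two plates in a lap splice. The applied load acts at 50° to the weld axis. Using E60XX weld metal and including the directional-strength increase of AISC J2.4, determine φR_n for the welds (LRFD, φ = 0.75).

E60XX → F_EXX = 60 ksi.
t_e = 0.707 × 0.75 = 0.5302 in; A_we = 0.5302 × 12 = 6.363 in².
Directional factor: 1.0 + 0.5 sin^1.5(50°) = 1.335.
F_nw = 0.6 × 60 × 1.335 = 48.07 ksi.
φR_n = 0.75 × 48.07 × 6.363 = 229.4 kips.

φR_n ≈ 229 kips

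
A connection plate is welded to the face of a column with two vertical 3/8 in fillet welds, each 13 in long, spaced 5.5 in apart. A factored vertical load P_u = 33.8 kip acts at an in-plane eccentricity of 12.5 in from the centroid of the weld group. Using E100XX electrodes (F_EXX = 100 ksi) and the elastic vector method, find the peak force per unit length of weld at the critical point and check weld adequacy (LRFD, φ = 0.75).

Total weld length L_w = 26 in. Treat welds as unit-width lines.
Polar moment about centroid: J = 2[d³/12 + d(b/2)²] = 2[13³/12 + 13×2.75²] = 562.8 in³.
Direct shear f_v = P/L_w = 33.8 / 26 = 1.3 kip/in (vertical).
Torsion M = P·e = 33.8 × 12.5 = 422.5 kip·in.
Critical point at (x, y) = (2.75, 6.5) from centroid. f_tx = M·y/J = 4.88 kip/in; f_ty = M·x/J = 2.064 kip/in.
Resultant f_max = √[f_tx² + (f_v + f_ty)²] = √[4.88² + (1.3 + 2.064)²] = 5.927 kip/in.
Capacity per unit length: φr_n = 0.75 × 0.6 × 100 × (0.707 × 0.375) = 11.93 kip/in.
5.927 ≤ 11.93 → adequate.

f_max ≈ 5.93 kip/in; adequate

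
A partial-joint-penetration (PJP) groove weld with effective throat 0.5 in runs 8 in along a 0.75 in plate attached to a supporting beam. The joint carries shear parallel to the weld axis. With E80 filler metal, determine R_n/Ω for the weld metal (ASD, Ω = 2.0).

R_n/Ω ≈ 96 kips

E80XX → F_EXX = 80 ksi.
Effective throat (given) t_e = 0.5 in.
A_we = 0.5 × 8 = 4 in².
F_nw = 0.6 F_EXX = 48 ksi.
R_n/Ω = (48 × 4) / 2.0 = 96 kips.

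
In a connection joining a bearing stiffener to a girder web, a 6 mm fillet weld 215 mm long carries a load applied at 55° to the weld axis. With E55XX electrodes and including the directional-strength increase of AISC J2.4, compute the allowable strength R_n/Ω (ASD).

R_n/Ω ≈ 206 kN

E55XX → F_EXX = 550 MPa.
t_e = 0.707 × 6 = 4.242 mm; A_we = 4.242 × 215 = 912 mm².
Directional factor: 1.0 + 0.5 sin^1.5(55°) = 1.371.
F_nw = 0.6 × 550 × 1.371 = 452.3 MPa.
R_n/Ω = (452.3 × 912) / 2.0 × 10⁻³ = 206.3 kN.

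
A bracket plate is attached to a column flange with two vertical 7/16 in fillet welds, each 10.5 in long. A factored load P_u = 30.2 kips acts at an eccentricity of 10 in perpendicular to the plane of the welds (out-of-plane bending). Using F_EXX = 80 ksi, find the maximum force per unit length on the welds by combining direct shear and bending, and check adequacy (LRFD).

L_w = 2 × 10.5 = 21 in; section modulus (unit throat) S = 2 × L²/6 = 36.75 in².
Direct shear f_v = P/L_w = 30.2/21 = 1.438 kip/in.
Moment M = P × e = 30.2 × 10 = 302 kip·in; bending f_b = M/S = 8.218 kip/in.
f_max = √(f_v² + f_b²) = √(1.438² + 8.218²) = 8.343 kip/in.
φr_n = 0.75 × 0.6 × 80 × (0.707 × 0.4375) = 11.14 kip/in → adequate.

f_max ≈ 8.34 kip/in; adequate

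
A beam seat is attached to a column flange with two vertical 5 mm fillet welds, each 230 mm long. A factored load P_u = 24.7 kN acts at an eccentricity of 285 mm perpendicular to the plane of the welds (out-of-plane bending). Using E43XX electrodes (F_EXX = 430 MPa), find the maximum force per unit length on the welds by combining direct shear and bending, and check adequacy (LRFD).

f_max ≈ 403 N/mm; adequate

L_w = 2 × 230 = 460 mm; section modulus (unit throat) S = 2 × L²/6 = 17630 mm².
Direct shear f_v = P/L_w = 24.7×10³/460 = 53.7 N/mm.
Moment M = P × e = 24.7×10³ × 285 = 7039500 N·mm; bending f_b = M/S = 399.2 N/mm.
f_max = √(f_v² + f_b²) = √(53.7² + 399.2²) = 402.8 N/mm.
φr_n = 0.75 × 0.6 × 430 × (0.707 × 5) = 684 N/mm → adequate.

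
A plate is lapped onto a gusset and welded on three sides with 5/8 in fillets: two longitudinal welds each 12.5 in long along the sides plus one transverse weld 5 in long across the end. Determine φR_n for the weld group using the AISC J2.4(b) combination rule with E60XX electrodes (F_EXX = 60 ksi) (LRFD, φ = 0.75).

t_e = 0.707 × 0.625 = 0.4419 in.
R_nwl = 0.6 × 60 × 0.4419 × 25 = 397.7 kips (longitudinal, 2 welds).
R_nwt = 0.6 × 60 × 0.4419 × 5 = 79.54 kips (transverse, base value).
(i) R_nwl + R_nwt = 477.2 kips; (ii) 0.85 R_nwl + 1.5 R_nwt = 457.3 kips.
R_n = max = 477.2 kips [governs: (i)]; φR_n = 357.9 kips.

φR_n ≈ 358 kips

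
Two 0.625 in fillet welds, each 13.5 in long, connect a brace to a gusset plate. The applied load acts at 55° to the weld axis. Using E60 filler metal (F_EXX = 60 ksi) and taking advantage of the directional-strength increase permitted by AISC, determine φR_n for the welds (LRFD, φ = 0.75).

φR_n ≈ 442 kips

t_e = 0.707 × 0.625 = 0.4419 in; A_we = 0.4419 × 27 = 11.93 in².
Directional factor: 1.0 + 0.5 sin^1.5(55°) = 1.371.
F_nw = 0.6 × 60 × 1.371 = 49.35 ksi.
φR_n = 0.75 × 49.35 × 11.93 = 441.5 kips.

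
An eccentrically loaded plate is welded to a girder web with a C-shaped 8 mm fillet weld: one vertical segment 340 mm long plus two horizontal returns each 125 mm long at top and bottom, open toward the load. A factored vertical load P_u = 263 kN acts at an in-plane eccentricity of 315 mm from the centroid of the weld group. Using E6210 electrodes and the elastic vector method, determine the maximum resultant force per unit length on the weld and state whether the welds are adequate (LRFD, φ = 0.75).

f_max ≈ 1700 N/mm; NOT adequate

E62XX → F_EXX = 620 MPa.
Total weld length L_w = 590 mm. Treat welds as unit-width lines.
Centroid: x̄ = 2×125×62.5 / 590 = 26.48 mm from the vertical weld.
Polar moment about centroid: J = I_x + I_y = [340³/12 + 2×125×170²] + [340×26.48² + 2(125³/12 + 125×36.02²)] = 11390000 mm³.
Direct shear f_v = P/L_w = 263×10³ / 590 = 445.8 N/mm (vertical).
Torsion M = P·e = 263×10³ × 315 = 82845000 N·mm.
Critical point at (x, y) = (98.52, 170) from centroid. f_tx = M·y/J = 1237 N/mm; f_ty = M·x/J = 716.6 N/mm.
Resultant f_max = √[f_tx² + (f_v + f_ty)²] = √[1237² + (445.8 + 716.6)²] = 1697 N/mm.
Capacity per unit length: φr_n = 0.75 × 0.6 × 620 × (0.707 × 8) = 1578 N/mm.
1697 > 1578 → NOT adequate.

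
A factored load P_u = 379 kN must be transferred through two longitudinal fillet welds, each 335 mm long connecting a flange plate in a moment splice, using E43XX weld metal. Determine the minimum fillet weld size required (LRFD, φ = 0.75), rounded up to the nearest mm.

w = 5 mm

E43XX → F_EXX = 430 MPa.
Total weld length L = 670 mm.
Required throat t_e = P_u / (φ × 0.6 F_EXX × L) = 379 / (0.75 × 0.6 × 430 × 670 × 10⁻³) = 2.923 mm.
Required leg w = t_e / 0.707 = 4.135 mm → use 5 mm.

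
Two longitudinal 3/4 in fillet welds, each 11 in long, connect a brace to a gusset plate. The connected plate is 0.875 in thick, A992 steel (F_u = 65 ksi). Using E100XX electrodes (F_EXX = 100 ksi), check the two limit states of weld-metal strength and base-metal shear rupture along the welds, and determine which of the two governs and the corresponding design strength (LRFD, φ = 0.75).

φR_n ≈ 525 kips (weld metal governs)

t_e = 0.707 × 0.75 = 0.5302 in; L = 22 in.
Weld metal: φR_n = 0.75 × 0.6 × 100 × 0.5302 × 22 = 524.9 kips.
Base metal (shear rupture): φR_n = 0.75 × 0.6 × 65 × 0.875 × 22 = 563.1 kips.
Governing: weld metal.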